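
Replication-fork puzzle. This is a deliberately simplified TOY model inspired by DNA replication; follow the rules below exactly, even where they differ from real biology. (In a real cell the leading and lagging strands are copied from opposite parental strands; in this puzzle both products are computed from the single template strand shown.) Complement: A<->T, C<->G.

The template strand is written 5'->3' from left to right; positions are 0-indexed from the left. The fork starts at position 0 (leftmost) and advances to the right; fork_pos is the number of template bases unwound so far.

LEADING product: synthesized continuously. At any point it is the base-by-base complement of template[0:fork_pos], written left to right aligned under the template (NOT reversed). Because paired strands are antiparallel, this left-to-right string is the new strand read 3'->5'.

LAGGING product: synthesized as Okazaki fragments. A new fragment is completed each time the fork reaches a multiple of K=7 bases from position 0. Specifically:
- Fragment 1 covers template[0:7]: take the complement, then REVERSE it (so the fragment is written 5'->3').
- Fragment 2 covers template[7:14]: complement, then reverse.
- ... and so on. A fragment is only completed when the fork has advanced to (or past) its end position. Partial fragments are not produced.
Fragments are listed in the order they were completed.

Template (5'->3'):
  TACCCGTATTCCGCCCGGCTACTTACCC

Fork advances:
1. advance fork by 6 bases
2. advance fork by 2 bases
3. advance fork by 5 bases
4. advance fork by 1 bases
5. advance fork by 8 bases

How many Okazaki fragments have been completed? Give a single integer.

Step 1: advance 6 -> fork_pos = 0 + 6 = 6. Next multiple of 7 is 7 (not reached); still 0 fragment(s).
Step 2: advance 2 -> fork_pos = 6 + 2 = 8. Reached multiple(s) of 7: 7 -> fragment 1 completed (1 total).
Step 3: advance 5 -> fork_pos = 8 + 5 = 13. Next multiple of 7 is 14 (not reached); still 1 fragment(s).
Step 4: advance 1 -> fork_pos = 13 + 1 = 14. Reached multiple(s) of 7: 14 -> fragment 2 completed (2 total).
Step 5: advance 8 -> fork_pos = 14 + 8 = 22. Reached multiple(s) of 7: 21 -> fragment 3 completed (3 total).
Check: final fork_pos = 22; the multiples of 7 that are <= 22 are 7..21 -> 22 // 7 = 3 completed fragment(s).

Answer: 3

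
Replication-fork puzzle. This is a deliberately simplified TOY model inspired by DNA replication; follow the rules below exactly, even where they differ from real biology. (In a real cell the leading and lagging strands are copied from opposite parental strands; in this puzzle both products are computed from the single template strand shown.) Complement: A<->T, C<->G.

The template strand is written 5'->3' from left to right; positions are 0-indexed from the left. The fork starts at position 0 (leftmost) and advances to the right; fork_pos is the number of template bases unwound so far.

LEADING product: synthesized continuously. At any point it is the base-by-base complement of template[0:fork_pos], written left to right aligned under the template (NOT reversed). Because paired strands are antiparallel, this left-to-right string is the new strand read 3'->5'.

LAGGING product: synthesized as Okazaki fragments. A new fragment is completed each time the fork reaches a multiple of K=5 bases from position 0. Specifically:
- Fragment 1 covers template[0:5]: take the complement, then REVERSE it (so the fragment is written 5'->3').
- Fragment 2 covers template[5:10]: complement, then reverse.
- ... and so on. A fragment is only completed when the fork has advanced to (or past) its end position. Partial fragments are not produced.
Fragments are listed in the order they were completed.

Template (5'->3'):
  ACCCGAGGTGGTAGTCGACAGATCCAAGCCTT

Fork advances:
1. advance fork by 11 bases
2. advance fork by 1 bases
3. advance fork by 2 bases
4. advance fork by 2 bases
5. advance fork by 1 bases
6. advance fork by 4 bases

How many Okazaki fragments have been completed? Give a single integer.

Answer: 4

Derivation:
Step 1: advance 11 -> fork_pos = 0 + 11 = 11. Reached multiple(s) of 5: 5, 10 -> fragments 1-2 completed (2 total).
Step 2: advance 1 -> fork_pos = 11 + 1 = 12. Next multiple of 5 is 15 (not reached); still 2 fragment(s).
Step 3: advance 2 -> fork_pos = 12 + 2 = 14. Next multiple of 5 is 15 (not reached); still 2 fragment(s).
Step 4: advance 2 -> fork_pos = 14 + 2 = 16. Reached multiple(s) of 5: 15 -> fragment 3 completed (3 total).
Step 5: advance 1 -> fork_pos = 16 + 1 = 17. Next multiple of 5 is 20 (not reached); still 3 fragment(s).
Step 6: advance 4 -> fork_pos = 17 + 4 = 21. Reached multiple(s) of 5: 20 -> fragment 4 completed (4 total).
Check: final fork_pos = 21; the multiples of 5 that are <= 21 are 5..20 -> 21 // 5 = 4 completed fragment(s).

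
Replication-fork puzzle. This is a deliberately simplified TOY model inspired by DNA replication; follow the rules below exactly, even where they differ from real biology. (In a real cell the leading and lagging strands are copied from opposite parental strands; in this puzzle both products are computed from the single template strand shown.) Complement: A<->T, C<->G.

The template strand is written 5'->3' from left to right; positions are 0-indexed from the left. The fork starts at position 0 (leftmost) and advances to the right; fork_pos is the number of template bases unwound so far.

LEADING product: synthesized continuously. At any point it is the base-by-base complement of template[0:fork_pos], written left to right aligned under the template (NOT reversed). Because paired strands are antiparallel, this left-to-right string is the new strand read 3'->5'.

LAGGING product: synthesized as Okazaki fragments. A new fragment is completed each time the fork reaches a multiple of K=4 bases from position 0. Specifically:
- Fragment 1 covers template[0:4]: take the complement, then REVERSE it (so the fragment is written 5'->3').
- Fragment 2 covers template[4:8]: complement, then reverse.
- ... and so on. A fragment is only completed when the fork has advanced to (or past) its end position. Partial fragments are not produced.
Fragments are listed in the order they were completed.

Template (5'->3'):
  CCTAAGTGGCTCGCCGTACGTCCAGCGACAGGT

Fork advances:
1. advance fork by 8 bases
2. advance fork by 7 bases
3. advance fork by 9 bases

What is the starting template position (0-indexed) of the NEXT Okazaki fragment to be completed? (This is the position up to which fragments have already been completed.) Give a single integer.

Answer: 24

Derivation:
Step 1: advance 8 -> fork_pos = 0 + 8 = 8. Reached multiple(s) of 4: 4, 8 -> fragments 1-2 completed (2 total).
Step 2: advance 7 -> fork_pos = 8 + 7 = 15. Reached multiple(s) of 4: 12 -> fragment 3 completed (3 total).
Step 3: advance 9 -> fork_pos = 15 + 9 = 24. Reached multiple(s) of 4: 16, 20, 24 -> fragments 4-6 completed (6 total).
6 fragment(s) completed, covering template[0:24] (6 x 4 = 24). The next fragment, fragment 7, covers template[24:28], so it starts at position 24.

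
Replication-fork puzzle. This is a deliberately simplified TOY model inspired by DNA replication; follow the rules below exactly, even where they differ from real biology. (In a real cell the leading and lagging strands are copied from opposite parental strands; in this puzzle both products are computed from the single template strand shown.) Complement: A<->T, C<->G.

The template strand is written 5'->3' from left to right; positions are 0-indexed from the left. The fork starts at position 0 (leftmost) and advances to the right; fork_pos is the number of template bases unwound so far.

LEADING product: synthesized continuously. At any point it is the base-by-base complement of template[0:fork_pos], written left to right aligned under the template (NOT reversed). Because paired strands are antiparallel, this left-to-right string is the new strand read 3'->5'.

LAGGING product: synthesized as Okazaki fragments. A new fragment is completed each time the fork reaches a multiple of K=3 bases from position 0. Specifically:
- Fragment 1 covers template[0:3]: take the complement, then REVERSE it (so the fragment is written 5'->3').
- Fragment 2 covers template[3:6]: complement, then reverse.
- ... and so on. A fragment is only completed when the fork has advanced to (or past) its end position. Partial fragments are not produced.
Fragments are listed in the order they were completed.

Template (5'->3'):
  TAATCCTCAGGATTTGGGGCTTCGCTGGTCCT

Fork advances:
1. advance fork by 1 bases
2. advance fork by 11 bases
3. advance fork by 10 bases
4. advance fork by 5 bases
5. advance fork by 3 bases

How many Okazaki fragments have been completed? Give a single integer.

Step 1: advance 1 -> fork_pos = 0 + 1 = 1. Next multiple of 3 is 3 (not reached); still 0 fragment(s).
Step 2: advance 11 -> fork_pos = 1 + 11 = 12. Reached multiple(s) of 3: 3, 6, 9, 12 -> fragments 1-4 completed (4 total).
Step 3: advance 10 -> fork_pos = 12 + 10 = 22. Reached multiple(s) of 3: 15, 18, 21 -> fragments 5-7 completed (7 total).
Step 4: advance 5 -> fork_pos = 22 + 5 = 27. Reached multiple(s) of 3: 24, 27 -> fragments 8-9 completed (9 total).
Step 5: advance 3 -> fork_pos = 27 + 3 = 30. Reached multiple(s) of 3: 30 -> fragment 10 completed (10 total).
Check: final fork_pos = 30; the multiples of 3 that are <= 30 are 3..30 -> 30 // 3 = 10 completed fragment(s).

Answer: 10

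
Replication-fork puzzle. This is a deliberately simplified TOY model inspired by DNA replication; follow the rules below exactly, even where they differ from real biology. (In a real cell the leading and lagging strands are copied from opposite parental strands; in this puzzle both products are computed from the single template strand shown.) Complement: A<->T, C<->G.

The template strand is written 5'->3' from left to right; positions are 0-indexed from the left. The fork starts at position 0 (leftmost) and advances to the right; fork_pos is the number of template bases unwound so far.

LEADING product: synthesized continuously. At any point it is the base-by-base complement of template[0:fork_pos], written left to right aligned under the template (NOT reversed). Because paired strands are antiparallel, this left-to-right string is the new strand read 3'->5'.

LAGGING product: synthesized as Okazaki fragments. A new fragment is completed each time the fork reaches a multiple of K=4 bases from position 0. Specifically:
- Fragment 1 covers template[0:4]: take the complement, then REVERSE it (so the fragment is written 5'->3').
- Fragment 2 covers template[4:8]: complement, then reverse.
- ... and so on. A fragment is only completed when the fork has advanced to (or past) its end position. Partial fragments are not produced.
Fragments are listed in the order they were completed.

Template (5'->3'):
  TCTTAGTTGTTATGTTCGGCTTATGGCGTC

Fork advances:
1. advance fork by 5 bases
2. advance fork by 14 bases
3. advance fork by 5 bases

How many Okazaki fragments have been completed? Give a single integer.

Step 1: advance 5 -> fork_pos = 0 + 5 = 5. Reached multiple(s) of 4: 4 -> fragment 1 completed (1 total).
Step 2: advance 14 -> fork_pos = 5 + 14 = 19. Reached multiple(s) of 4: 8, 12, 16 -> fragments 2-4 completed (4 total).
Step 3: advance 5 -> fork_pos = 19 + 5 = 24. Reached multiple(s) of 4: 20, 24 -> fragments 5-6 completed (6 total).
Check: final fork_pos = 24; the multiples of 4 that are <= 24 are 4..24 -> 24 // 4 = 6 completed fragment(s).

Answer: 6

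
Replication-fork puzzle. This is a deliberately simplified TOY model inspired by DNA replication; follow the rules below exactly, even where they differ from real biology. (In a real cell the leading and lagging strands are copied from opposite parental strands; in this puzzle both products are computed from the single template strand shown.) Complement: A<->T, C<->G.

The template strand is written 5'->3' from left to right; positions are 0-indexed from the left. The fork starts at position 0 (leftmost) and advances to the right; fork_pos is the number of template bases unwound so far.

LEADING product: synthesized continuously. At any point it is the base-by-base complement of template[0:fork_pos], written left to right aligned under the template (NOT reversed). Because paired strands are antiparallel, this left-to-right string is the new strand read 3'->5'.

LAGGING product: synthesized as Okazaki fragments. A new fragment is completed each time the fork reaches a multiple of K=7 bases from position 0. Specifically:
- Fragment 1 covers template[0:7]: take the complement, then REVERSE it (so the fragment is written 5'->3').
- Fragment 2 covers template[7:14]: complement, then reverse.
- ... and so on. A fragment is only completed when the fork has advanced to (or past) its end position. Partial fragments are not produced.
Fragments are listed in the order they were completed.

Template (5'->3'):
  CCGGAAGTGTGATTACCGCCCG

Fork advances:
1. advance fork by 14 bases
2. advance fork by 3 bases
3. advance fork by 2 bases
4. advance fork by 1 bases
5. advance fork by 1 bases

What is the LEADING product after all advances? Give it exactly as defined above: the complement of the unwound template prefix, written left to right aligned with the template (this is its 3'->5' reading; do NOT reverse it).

Step 1: advance 14 -> fork_pos = 0 + 14 = 14.
Step 2: advance 3 -> fork_pos = 14 + 3 = 17.
Step 3: advance 2 -> fork_pos = 17 + 2 = 19.
Step 4: advance 1 -> fork_pos = 19 + 1 = 20.
Step 5: advance 1 -> fork_pos = 20 + 1 = 21.
Unwound prefix: template[0:21] = CCGGAAGTGTGATTACCGCCC
Complement it base by base (A<->T, C<->G), keeping left-to-right order:
  [0:5] CCGGA -> GGCCT
  [5:10] AGTGT -> TCACA
  [10:15] GATTA -> CTAAT
  [15:20] CCGCC -> GGCGG
  [20:21] C -> G
Concatenate: GGCCTTCACACTAATGGCGGG (length 21; written aligned with the template, i.e. 3'->5').

Answer: GGCCTTCACACTAATGGCGGG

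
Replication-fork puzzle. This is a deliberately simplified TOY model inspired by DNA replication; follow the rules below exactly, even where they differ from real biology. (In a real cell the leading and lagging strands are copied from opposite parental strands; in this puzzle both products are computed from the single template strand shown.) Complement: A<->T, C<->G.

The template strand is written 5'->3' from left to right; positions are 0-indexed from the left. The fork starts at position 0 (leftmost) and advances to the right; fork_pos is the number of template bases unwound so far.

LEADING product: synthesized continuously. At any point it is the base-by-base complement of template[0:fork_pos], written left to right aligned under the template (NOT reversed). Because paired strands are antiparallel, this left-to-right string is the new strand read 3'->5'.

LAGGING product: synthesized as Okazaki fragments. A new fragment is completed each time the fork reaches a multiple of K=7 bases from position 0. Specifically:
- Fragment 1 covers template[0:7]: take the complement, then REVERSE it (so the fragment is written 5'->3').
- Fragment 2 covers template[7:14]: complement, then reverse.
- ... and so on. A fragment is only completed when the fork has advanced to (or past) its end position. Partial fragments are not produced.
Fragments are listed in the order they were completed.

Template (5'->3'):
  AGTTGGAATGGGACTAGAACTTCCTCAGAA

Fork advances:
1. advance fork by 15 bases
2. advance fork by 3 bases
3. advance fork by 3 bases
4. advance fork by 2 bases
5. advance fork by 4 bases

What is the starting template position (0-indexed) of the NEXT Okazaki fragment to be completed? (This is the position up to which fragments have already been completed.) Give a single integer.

Step 1: advance 15 -> fork_pos = 0 + 15 = 15. Reached multiple(s) of 7: 7, 14 -> fragments 1-2 completed (2 total).
Step 2: advance 3 -> fork_pos = 15 + 3 = 18. Next multiple of 7 is 21 (not reached); still 2 fragment(s).
Step 3: advance 3 -> fork_pos = 18 + 3 = 21. Reached multiple(s) of 7: 21 -> fragment 3 completed (3 total).
Step 4: advance 2 -> fork_pos = 21 + 2 = 23. Next multiple of 7 is 28 (not reached); still 3 fragment(s).
Step 5: advance 4 -> fork_pos = 23 + 4 = 27. Next multiple of 7 is 28 (not reached); still 3 fragment(s).
3 fragment(s) completed, covering template[0:21] (3 x 7 = 21). The next fragment, fragment 4, covers template[21:28], so it starts at position 21.

Answer: 21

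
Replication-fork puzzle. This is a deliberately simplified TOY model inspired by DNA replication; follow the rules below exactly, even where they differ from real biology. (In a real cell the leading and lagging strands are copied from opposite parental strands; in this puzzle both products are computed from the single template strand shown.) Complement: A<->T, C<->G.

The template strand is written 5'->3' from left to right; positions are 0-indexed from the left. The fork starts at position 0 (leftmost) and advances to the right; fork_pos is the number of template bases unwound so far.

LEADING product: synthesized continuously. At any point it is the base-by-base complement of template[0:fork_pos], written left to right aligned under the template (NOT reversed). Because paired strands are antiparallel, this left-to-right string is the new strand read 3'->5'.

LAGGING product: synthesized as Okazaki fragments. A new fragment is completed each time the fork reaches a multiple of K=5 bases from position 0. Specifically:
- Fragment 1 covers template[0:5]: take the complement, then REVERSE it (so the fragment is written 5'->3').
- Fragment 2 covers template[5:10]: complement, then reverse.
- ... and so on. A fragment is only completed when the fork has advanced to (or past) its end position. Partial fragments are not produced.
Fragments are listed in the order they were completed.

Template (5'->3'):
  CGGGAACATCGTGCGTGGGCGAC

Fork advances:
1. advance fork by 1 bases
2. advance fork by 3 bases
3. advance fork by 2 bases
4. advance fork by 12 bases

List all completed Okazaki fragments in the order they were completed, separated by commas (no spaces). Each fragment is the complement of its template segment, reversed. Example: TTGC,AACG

Answer: TCCCG,GATGT,CGCAC

Derivation:
Step 1: advance 1 -> fork_pos = 0 + 1 = 1. Next multiple of 5 is 5 (not reached); still 0 fragment(s).
Step 2: advance 3 -> fork_pos = 1 + 3 = 4. Next multiple of 5 is 5 (not reached); still 0 fragment(s).
Step 3: advance 2 -> fork_pos = 4 + 2 = 6. Reached multiple(s) of 5: 5 -> fragment 1 completed (1 total).
Step 4: advance 12 -> fork_pos = 6 + 12 = 18. Reached multiple(s) of 5: 10, 15 -> fragments 2-3 completed (3 total).
Final fork_pos = 18, so 3 fragment(s) are complete. Build each: template segment -> complement -> reverse.
Fragment 1: template[0:5] = CGGGA -> complement GCCCT -> reversed TCCCG
Fragment 2: template[5:10] = ACATC -> complement TGTAG -> reversed GATGT
Fragment 3: template[10:15] = GTGCG -> complement CACGC -> reversed CGCAC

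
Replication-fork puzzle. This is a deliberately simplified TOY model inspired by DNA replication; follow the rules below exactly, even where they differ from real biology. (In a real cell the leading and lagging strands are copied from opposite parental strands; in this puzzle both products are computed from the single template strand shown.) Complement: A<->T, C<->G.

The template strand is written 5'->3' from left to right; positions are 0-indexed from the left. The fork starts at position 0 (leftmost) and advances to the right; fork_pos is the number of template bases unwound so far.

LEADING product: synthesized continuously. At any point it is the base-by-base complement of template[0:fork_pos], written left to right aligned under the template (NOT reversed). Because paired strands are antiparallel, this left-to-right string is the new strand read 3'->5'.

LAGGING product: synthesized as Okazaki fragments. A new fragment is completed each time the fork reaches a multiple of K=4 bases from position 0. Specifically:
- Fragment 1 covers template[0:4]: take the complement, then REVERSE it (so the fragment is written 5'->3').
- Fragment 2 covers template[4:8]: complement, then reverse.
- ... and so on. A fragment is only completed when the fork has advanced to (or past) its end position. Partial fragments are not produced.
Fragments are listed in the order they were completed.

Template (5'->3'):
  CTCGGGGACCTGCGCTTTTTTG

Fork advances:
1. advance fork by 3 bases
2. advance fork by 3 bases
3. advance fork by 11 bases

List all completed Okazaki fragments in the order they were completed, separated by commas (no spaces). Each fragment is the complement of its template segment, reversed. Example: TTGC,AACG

Step 1: advance 3 -> fork_pos = 0 + 3 = 3. Next multiple of 4 is 4 (not reached); still 0 fragment(s).
Step 2: advance 3 -> fork_pos = 3 + 3 = 6. Reached multiple(s) of 4: 4 -> fragment 1 completed (1 total).
Step 3: advance 11 -> fork_pos = 6 + 11 = 17. Reached multiple(s) of 4: 8, 12, 16 -> fragments 2-4 completed (4 total).
Final fork_pos = 17, so 4 fragment(s) are complete. Build each: template segment -> complement -> reverse.
Fragment 1: template[0:4] = CTCG -> complement GAGC -> reversed CGAG
Fragment 2: template[4:8] = GGGA -> complement CCCT -> reversed TCCC
Fragment 3: template[8:12] = CCTG -> complement GGAC -> reversed CAGG
Fragment 4: template[12:16] = CGCT -> complement GCGA -> reversed AGCG

Answer: CGAG,TCCC,CAGG,AGCG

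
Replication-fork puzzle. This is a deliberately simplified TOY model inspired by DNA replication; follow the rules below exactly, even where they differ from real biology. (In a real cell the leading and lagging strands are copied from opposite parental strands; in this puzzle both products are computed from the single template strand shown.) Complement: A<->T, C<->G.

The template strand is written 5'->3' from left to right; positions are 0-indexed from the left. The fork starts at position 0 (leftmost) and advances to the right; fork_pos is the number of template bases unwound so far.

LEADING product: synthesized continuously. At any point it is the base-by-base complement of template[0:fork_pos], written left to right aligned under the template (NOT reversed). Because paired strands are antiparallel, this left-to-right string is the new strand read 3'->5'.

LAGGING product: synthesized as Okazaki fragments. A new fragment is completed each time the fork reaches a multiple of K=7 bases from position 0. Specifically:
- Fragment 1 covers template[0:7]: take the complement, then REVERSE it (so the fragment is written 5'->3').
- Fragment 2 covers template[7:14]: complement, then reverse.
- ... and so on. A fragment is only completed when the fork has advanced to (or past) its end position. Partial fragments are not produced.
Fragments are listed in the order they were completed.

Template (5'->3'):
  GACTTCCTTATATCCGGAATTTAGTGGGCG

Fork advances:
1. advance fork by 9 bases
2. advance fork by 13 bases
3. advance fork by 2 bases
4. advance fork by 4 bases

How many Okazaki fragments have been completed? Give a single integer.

Step 1: advance 9 -> fork_pos = 0 + 9 = 9. Reached multiple(s) of 7: 7 -> fragment 1 completed (1 total).
Step 2: advance 13 -> fork_pos = 9 + 13 = 22. Reached multiple(s) of 7: 14, 21 -> fragments 2-3 completed (3 total).
Step 3: advance 2 -> fork_pos = 22 + 2 = 24. Next multiple of 7 is 28 (not reached); still 3 fragment(s).
Step 4: advance 4 -> fork_pos = 24 + 4 = 28. Reached multiple(s) of 7: 28 -> fragment 4 completed (4 total).
Check: final fork_pos = 28; the multiples of 7 that are <= 28 are 7..28 -> 28 // 7 = 4 completed fragment(s).

Answer: 4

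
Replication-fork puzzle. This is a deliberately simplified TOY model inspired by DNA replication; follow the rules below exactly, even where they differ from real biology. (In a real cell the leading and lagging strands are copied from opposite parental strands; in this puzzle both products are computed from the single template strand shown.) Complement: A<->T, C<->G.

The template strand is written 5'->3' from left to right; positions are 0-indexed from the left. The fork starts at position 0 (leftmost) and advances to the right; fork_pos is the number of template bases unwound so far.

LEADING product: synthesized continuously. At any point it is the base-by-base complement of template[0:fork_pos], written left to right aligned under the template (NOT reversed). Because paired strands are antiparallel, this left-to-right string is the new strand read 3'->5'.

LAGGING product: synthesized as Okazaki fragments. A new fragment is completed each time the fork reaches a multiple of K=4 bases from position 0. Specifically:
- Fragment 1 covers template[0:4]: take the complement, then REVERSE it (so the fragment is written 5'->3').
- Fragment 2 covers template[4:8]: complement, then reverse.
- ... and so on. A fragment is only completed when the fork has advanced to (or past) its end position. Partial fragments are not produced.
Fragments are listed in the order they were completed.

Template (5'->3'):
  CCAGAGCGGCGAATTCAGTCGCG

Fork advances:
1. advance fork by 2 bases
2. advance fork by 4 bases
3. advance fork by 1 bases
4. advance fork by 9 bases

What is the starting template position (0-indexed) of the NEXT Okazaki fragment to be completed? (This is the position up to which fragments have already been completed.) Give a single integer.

Answer: 16

Derivation:
Step 1: advance 2 -> fork_pos = 0 + 2 = 2. Next multiple of 4 is 4 (not reached); still 0 fragment(s).
Step 2: advance 4 -> fork_pos = 2 + 4 = 6. Reached multiple(s) of 4: 4 -> fragment 1 completed (1 total).
Step 3: advance 1 -> fork_pos = 6 + 1 = 7. Next multiple of 4 is 8 (not reached); still 1 fragment(s).
Step 4: advance 9 -> fork_pos = 7 + 9 = 16. Reached multiple(s) of 4: 8, 12, 16 -> fragments 2-4 completed (4 total).
4 fragment(s) completed, covering template[0:16] (4 x 4 = 16). The next fragment, fragment 5, covers template[16:20], so it starts at position 16.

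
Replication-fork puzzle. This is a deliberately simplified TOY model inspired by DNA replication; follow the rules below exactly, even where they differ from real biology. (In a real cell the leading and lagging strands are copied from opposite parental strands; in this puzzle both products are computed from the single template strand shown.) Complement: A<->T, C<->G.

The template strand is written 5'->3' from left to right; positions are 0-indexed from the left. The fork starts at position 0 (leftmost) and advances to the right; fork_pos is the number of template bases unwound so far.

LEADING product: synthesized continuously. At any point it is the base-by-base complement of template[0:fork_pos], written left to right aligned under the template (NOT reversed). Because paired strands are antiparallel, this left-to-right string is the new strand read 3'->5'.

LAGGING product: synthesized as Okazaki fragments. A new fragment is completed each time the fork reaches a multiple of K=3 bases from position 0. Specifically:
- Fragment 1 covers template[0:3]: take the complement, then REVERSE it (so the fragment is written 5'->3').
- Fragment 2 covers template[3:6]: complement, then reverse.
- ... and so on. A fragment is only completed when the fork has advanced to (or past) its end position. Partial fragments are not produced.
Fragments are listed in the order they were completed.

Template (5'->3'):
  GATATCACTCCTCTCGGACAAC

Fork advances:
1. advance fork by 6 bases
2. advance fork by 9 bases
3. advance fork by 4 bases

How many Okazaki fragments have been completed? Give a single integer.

Answer: 6

Derivation:
Step 1: advance 6 -> fork_pos = 0 + 6 = 6. Reached multiple(s) of 3: 3, 6 -> fragments 1-2 completed (2 total).
Step 2: advance 9 -> fork_pos = 6 + 9 = 15. Reached multiple(s) of 3: 9, 12, 15 -> fragments 3-5 completed (5 total).
Step 3: advance 4 -> fork_pos = 15 + 4 = 19. Reached multiple(s) of 3: 18 -> fragment 6 completed (6 total).
Check: final fork_pos = 19; the multiples of 3 that are <= 19 are 3..18 -> 19 // 3 = 6 completed fragment(s).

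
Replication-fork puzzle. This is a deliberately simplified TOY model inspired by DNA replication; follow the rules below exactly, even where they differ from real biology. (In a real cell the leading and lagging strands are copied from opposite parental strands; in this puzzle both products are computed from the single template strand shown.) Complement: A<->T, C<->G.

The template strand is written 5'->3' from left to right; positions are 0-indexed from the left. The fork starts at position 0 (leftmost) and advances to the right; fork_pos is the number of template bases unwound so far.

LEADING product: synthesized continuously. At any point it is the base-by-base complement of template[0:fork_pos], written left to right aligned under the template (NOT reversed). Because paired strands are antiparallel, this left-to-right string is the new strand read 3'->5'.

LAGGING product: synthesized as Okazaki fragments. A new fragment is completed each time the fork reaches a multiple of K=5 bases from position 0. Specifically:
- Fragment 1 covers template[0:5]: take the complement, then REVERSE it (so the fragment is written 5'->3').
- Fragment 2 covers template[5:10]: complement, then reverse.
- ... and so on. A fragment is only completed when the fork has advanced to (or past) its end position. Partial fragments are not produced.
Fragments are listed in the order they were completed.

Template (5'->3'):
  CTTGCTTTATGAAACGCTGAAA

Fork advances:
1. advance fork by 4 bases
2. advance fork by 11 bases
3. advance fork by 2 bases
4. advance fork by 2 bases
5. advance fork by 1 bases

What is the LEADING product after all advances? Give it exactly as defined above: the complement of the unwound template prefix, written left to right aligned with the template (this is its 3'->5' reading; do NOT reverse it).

Answer: GAACGAAATACTTTGCGACT

Derivation:
Step 1: advance 4 -> fork_pos = 0 + 4 = 4.
Step 2: advance 11 -> fork_pos = 4 + 11 = 15.
Step 3: advance 2 -> fork_pos = 15 + 2 = 17.
Step 4: advance 2 -> fork_pos = 17 + 2 = 19.
Step 5: advance 1 -> fork_pos = 19 + 1 = 20.
Unwound prefix: template[0:20] = CTTGCTTTATGAAACGCTGA
Complement it base by base (A<->T, C<->G), keeping left-to-right order:
  [0:5] CTTGC -> GAACG
  [5:10] TTTAT -> AAATA
  [10:15] GAAAC -> CTTTG
  [15:20] GCTGA -> CGACT
Concatenate: GAACGAAATACTTTGCGACT (length 20; written aligned with the template, i.e. 3'->5').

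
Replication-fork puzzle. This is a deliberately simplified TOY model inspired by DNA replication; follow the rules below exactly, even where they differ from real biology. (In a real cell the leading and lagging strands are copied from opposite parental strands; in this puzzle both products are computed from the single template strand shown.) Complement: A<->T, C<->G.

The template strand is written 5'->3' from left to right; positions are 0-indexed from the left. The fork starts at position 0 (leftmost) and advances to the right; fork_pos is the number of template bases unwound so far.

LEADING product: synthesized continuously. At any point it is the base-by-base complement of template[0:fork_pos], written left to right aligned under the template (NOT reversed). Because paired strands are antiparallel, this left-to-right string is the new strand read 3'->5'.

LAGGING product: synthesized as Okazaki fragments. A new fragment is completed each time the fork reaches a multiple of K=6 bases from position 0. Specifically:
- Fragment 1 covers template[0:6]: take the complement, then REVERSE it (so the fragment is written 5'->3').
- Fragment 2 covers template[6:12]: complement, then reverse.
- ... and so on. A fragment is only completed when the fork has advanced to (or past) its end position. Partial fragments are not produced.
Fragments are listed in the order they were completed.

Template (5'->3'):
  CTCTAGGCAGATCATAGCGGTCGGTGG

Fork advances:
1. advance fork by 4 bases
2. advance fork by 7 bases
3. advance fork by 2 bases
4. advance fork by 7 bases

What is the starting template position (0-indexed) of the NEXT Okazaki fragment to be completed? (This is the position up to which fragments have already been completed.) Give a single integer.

Step 1: advance 4 -> fork_pos = 0 + 4 = 4. Next multiple of 6 is 6 (not reached); still 0 fragment(s).
Step 2: advance 7 -> fork_pos = 4 + 7 = 11. Reached multiple(s) of 6: 6 -> fragment 1 completed (1 total).
Step 3: advance 2 -> fork_pos = 11 + 2 = 13. Reached multiple(s) of 6: 12 -> fragment 2 completed (2 total).
Step 4: advance 7 -> fork_pos = 13 + 7 = 20. Reached multiple(s) of 6: 18 -> fragment 3 completed (3 total).
3 fragment(s) completed, covering template[0:18] (3 x 6 = 18). The next fragment, fragment 4, covers template[18:24], so it starts at position 18.

Answer: 18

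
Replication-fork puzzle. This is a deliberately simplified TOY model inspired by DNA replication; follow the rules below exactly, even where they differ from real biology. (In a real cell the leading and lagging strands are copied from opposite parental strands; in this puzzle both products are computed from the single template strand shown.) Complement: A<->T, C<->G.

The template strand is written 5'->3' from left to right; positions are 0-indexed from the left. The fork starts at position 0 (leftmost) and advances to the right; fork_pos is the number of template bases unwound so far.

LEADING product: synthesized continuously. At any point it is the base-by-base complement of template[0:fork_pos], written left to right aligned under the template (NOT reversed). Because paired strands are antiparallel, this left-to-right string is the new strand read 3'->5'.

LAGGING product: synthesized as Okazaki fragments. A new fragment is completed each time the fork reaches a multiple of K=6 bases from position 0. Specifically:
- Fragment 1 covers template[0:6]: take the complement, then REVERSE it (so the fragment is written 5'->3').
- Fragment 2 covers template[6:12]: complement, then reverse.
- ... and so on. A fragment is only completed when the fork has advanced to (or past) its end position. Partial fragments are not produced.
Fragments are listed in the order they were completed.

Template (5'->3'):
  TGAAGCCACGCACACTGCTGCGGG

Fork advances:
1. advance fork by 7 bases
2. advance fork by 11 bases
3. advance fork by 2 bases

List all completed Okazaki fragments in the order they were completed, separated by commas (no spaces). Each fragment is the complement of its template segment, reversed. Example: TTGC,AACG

Answer: GCTTCA,TGCGTG,GCAGTG

Derivation:
Step 1: advance 7 -> fork_pos = 0 + 7 = 7. Reached multiple(s) of 6: 6 -> fragment 1 completed (1 total).
Step 2: advance 11 -> fork_pos = 7 + 11 = 18. Reached multiple(s) of 6: 12, 18 -> fragments 2-3 completed (3 total).
Step 3: advance 2 -> fork_pos = 18 + 2 = 20. Next multiple of 6 is 24 (not reached); still 3 fragment(s).
Final fork_pos = 20, so 3 fragment(s) are complete. Build each: template segment -> complement -> reverse.
Fragment 1: template[0:6] = TGAAGC -> complement ACTTCG -> reversed GCTTCA
Fragment 2: template[6:12] = CACGCA -> complement GTGCGT -> reversed TGCGTG
Fragment 3: template[12:18] = CACTGC -> complement GTGACG -> reversed GCAGTG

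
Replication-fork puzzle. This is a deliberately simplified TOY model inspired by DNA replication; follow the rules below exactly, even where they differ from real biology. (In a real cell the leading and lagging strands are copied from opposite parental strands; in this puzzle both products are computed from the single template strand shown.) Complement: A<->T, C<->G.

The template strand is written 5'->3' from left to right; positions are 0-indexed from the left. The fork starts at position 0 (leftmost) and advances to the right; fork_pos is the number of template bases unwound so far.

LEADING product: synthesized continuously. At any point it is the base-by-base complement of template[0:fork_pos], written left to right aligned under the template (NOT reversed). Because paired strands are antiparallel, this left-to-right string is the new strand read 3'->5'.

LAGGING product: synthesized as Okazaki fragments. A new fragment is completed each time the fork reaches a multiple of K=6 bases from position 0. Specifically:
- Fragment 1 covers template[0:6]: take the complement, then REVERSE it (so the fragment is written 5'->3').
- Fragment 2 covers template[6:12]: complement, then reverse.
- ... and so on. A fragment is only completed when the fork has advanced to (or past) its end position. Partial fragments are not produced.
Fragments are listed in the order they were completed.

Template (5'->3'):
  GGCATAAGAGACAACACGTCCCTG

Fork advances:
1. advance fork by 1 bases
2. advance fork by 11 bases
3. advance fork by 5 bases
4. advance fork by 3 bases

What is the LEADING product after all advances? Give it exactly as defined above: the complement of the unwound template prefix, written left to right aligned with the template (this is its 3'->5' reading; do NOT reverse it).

Answer: CCGTATTCTCTGTTGTGCAG

Derivation:
Step 1: advance 1 -> fork_pos = 0 + 1 = 1.
Step 2: advance 11 -> fork_pos = 1 + 11 = 12.
Step 3: advance 5 -> fork_pos = 12 + 5 = 17.
Step 4: advance 3 -> fork_pos = 17 + 3 = 20.
Unwound prefix: template[0:20] = GGCATAAGAGACAACACGTC
Complement it base by base (A<->T, C<->G), keeping left-to-right order:
  [0:5] GGCAT -> CCGTA
  [5:10] AAGAG -> TTCTC
  [10:15] ACAAC -> TGTTG
  [15:20] ACGTC -> TGCAG
Concatenate: CCGTATTCTCTGTTGTGCAG (length 20; written aligned with the template, i.e. 3'->5').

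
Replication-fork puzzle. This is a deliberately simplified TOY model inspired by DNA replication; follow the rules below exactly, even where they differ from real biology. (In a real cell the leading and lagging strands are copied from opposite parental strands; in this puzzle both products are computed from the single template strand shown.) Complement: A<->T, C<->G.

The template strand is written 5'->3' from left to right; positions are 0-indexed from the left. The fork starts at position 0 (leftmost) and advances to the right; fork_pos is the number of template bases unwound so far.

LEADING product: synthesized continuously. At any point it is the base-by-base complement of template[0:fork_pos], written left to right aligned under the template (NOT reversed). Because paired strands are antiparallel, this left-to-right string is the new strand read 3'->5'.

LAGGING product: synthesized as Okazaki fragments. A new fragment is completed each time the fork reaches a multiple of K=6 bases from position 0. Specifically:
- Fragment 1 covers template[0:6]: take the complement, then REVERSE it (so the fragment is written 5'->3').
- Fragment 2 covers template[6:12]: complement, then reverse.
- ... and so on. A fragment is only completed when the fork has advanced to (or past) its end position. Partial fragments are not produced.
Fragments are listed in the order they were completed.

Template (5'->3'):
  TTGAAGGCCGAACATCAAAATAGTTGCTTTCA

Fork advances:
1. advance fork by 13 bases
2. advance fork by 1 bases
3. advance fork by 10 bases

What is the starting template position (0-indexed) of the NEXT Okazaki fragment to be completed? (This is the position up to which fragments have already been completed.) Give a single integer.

Step 1: advance 13 -> fork_pos = 0 + 13 = 13. Reached multiple(s) of 6: 6, 12 -> fragments 1-2 completed (2 total).
Step 2: advance 1 -> fork_pos = 13 + 1 = 14. Next multiple of 6 is 18 (not reached); still 2 fragment(s).
Step 3: advance 10 -> fork_pos = 14 + 10 = 24. Reached multiple(s) of 6: 18, 24 -> fragments 3-4 completed (4 total).
4 fragment(s) completed, covering template[0:24] (4 x 6 = 24). The next fragment, fragment 5, covers template[24:30], so it starts at position 24.

Answer: 24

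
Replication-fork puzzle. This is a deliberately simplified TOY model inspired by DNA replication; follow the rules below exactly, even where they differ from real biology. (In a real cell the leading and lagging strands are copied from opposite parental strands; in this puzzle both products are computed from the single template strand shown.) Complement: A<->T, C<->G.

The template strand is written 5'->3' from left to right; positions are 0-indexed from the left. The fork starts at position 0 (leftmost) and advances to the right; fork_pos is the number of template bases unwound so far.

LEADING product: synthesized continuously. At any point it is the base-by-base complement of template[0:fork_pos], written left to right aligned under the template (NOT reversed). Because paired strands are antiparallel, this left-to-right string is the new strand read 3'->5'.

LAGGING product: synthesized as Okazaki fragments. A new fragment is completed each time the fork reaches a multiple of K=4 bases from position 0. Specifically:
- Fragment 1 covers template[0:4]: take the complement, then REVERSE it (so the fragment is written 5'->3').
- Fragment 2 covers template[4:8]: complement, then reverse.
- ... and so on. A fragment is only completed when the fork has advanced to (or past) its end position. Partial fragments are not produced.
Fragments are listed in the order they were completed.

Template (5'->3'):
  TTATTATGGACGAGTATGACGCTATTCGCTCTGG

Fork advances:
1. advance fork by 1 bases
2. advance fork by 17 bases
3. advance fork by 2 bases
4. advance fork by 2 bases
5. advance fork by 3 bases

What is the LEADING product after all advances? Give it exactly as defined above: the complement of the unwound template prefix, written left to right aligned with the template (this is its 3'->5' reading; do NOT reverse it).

Step 1: advance 1 -> fork_pos = 0 + 1 = 1.
Step 2: advance 17 -> fork_pos = 1 + 17 = 18.
Step 3: advance 2 -> fork_pos = 18 + 2 = 20.
Step 4: advance 2 -> fork_pos = 20 + 2 = 22.
Step 5: advance 3 -> fork_pos = 22 + 3 = 25.
Unwound prefix: template[0:25] = TTATTATGGACGAGTATGACGCTAT
Complement it base by base (A<->T, C<->G), keeping left-to-right order:
  [0:5] TTATT -> AATAA
  [5:10] ATGGA -> TACCT
  [10:15] CGAGT -> GCTCA
  [15:20] ATGAC -> TACTG
  [20:25] GCTAT -> CGATA
Concatenate: AATAATACCTGCTCATACTGCGATA (length 25; written aligned with the template, i.e. 3'->5').

Answer: AATAATACCTGCTCATACTGCGATA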